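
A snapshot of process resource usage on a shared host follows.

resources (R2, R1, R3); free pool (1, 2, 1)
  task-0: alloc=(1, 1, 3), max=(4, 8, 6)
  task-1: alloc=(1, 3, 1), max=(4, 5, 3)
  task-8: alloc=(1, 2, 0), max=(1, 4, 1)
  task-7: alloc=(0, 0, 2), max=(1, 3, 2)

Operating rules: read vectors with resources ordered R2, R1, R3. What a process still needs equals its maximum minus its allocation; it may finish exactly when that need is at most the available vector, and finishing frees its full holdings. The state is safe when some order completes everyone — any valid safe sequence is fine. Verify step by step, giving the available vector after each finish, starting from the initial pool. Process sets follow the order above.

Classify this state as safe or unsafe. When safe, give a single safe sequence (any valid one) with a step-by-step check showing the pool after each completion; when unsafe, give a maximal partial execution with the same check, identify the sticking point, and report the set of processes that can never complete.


UNSAFE.
Key observation: the wall is R2: completing task-8, task-7 brings the pool only to (2, 4, 3), and all the rest need more.
Going as far as possible: task-8, task-7; after that, nothing fits. Walking it through:
  pool = (1, 2, 1)
  run task-8 (needs (0, 2, 1), free (1, 2, 1)); after release of (1, 2, 0) the pool is (2, 4, 1)
  run task-7 (needs (1, 3, 0), free (2, 4, 1)); after release of (0, 0, 2) the pool is (2, 4, 3)
  blocked: task-0 wants (3, 7, 3), pool (2, 4, 3) — not enough R2 and R1
  blocked: task-1 wants (3, 2, 2), pool (2, 4, 3) — not enough R2
Never able to finish: task-0 and task-1.


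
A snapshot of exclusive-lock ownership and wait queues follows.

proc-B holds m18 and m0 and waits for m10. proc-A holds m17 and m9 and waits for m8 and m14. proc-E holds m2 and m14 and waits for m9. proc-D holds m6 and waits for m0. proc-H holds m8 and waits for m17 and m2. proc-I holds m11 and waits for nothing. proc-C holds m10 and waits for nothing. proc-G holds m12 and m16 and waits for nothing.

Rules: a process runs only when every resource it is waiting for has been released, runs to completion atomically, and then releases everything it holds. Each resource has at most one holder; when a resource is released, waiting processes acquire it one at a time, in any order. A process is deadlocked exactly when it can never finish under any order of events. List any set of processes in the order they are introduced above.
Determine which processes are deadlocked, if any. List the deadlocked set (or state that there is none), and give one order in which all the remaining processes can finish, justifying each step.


The deadlocked set is proc-A, proc-E and proc-H.
Key observation: the wait chain closes on itself along proc-A -> proc-E -> proc-A; proc-H is caught in further circular waits.
One completion order for the rest: proc-C, proc-B, proc-G, proc-I, proc-D.
Walking it through:
  run proc-C (it waits on nothing); releases m10
  run proc-B (all its waits — m10 — are resolved); releases m18 and m0
  run proc-G (it waits on nothing); releases m12 and m16
  run proc-I (it waits on nothing); releases m11
  run proc-D (all its waits — m0 — are resolved); releases m6


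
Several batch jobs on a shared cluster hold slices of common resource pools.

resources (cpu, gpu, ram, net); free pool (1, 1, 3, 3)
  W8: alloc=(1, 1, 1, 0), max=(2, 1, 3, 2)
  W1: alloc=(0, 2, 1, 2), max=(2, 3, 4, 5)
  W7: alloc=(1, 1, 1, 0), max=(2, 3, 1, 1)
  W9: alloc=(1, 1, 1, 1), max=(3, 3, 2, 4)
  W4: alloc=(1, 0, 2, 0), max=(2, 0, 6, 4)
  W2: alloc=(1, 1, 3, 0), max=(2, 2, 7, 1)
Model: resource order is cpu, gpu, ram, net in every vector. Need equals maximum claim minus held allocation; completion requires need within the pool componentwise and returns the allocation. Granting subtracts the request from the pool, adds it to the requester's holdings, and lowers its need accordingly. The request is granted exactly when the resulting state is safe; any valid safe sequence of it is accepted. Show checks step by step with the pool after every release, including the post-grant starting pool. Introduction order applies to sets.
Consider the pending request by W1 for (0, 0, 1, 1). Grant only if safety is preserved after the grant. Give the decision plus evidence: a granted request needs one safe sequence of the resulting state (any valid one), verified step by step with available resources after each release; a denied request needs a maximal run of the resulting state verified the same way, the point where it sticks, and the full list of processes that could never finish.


GRANT. The post-grant state is safe; one safe sequence: W8, W1, W7, W4, W9, W2.
Key observation: with (1, 1, 2, 2) left after the transfer, W8 can run at once — the state stays safe.
Verifying the post-grant state step by step:
  pool = (1, 1, 2, 2)
  W8 needs (1, 0, 2, 2) <= (1, 1, 2, 2) -> finishes; pool += (1, 1, 1, 0) = (2, 2, 3, 2)
  W1 needs (2, 1, 2, 2) <= (2, 2, 3, 2) -> finishes; pool += (0, 2, 2, 3) = (2, 4, 5, 5)
  W7 needs (1, 2, 0, 1) <= (2, 4, 5, 5) -> finishes; pool += (1, 1, 1, 0) = (3, 5, 6, 5)
  W4 needs (1, 0, 4, 4) <= (3, 5, 6, 5) -> finishes; pool += (1, 0, 2, 0) = (4, 5, 8, 5)
  W9 needs (2, 2, 1, 3) <= (4, 5, 8, 5) -> finishes; pool += (1, 1, 1, 1) = (5, 6, 9, 6)
  W2 needs (1, 1, 4, 1) <= (5, 6, 9, 6) -> finishes; pool += (1, 1, 3, 0) = (6, 7, 12, 6)


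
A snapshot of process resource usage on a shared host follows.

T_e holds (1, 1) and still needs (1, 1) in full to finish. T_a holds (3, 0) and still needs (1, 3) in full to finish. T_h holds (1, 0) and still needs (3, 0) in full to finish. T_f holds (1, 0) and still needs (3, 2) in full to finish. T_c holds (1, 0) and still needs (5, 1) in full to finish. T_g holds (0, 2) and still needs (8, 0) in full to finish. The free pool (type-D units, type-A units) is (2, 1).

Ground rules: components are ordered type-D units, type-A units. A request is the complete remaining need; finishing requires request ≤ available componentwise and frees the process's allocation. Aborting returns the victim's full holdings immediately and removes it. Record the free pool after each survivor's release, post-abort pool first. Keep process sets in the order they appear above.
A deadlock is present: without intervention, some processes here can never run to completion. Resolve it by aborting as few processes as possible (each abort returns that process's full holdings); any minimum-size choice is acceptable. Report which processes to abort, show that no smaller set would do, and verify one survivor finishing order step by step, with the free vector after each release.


Minimum abort set: T_a.
Key observation: aborting T_a returns (3, 0), and T_g — hopeless before — runs at step 4 with the returned capacity in the pool.
Why nothing smaller works: aborting no one leaves the state deadlocked as given.
Survivors finish in the order: T_e, T_h, T_c, T_g, T_f. Check, step by step (pool after the aborts first):
  pool = (5, 1)
  run T_e (needs (1, 1), free (5, 1)); after release of (1, 1) the pool is (6, 2)
  run T_h (needs (3, 0), free (6, 2)); after release of (1, 0) the pool is (7, 2)
  run T_c (needs (5, 1), free (7, 2)); after release of (1, 0) the pool is (8, 2)
  run T_g (needs (8, 0), free (8, 2)); after release of (0, 2) the pool is (8, 4)
  run T_f (needs (3, 2), free (8, 4)); after release of (1, 0) the pool is (9, 4)


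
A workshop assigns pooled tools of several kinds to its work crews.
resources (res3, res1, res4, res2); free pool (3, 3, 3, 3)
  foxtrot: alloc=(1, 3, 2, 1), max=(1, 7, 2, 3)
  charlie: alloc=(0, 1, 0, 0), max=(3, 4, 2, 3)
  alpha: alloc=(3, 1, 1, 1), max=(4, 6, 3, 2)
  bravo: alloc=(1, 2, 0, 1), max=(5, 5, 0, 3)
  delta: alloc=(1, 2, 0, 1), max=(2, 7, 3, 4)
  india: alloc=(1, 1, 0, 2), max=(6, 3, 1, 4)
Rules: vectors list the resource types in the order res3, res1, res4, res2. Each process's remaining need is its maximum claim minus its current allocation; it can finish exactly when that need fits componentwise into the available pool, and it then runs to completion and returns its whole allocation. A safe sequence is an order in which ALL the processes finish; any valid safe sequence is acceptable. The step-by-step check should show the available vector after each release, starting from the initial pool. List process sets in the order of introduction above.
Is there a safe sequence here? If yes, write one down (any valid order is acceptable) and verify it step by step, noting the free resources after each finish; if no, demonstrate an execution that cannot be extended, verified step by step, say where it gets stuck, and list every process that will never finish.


SAFE — a valid safe sequence is charlie, foxtrot, delta, india, bravo, alpha.
Key observation: charlie marks the first exact bind of the order: its need (3, 3, 2, 3) fits the free (3, 3, 3, 3) with zero slack on a requested resource.
Walking it through:
  pool = (3, 3, 3, 3)
  charlie: need (3, 3, 2, 3) fits (3, 3, 3, 3); releases (0, 1, 0, 0), pool now (3, 4, 3, 3)
  foxtrot: need (0, 4, 0, 2) fits (3, 4, 3, 3); releases (1, 3, 2, 1), pool now (4, 7, 5, 4)
  delta: need (1, 5, 3, 3) fits (4, 7, 5, 4); releases (1, 2, 0, 1), pool now (5, 9, 5, 5)
  india: need (5, 2, 1, 2) fits (5, 9, 5, 5); releases (1, 1, 0, 2), pool now (6, 10, 5, 7)
  bravo: need (4, 3, 0, 2) fits (6, 10, 5, 7); releases (1, 2, 0, 1), pool now (7, 12, 5, 8)
  alpha: need (1, 5, 2, 1) fits (7, 12, 5, 8); releases (3, 1, 1, 1), pool now (10, 13, 6, 9)


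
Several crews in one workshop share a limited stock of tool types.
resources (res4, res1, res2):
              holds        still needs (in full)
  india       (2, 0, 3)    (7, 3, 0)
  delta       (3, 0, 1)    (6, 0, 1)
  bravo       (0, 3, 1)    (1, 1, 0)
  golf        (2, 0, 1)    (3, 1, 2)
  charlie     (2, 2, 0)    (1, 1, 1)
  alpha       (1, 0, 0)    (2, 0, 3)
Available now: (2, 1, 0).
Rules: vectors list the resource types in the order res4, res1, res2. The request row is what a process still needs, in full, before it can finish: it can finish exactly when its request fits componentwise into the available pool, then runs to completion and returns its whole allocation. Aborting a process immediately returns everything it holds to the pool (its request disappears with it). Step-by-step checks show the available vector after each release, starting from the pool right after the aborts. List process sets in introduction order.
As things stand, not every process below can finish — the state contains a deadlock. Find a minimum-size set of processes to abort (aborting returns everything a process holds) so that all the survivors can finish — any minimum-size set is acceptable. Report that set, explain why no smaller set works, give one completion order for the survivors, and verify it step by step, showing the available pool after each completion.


Minimum abort set: india.
Key observation: the returned (2, 0, 3) from india is what brings golf — unrunnable before, under any order — into play at step 2.
No smaller set exists: with zero aborts the deadlock remains.
One survivor order: bravo, golf, alpha, charlie, delta. Walking it through (post-abort pool first):
  pool = (4, 1, 3)
  bravo: need (1, 1, 0) fits (4, 1, 3); releases (0, 3, 1), pool now (4, 4, 4)
  golf: need (3, 1, 2) fits (4, 4, 4); releases (2, 0, 1), pool now (6, 4, 5)
  alpha: need (2, 0, 3) fits (6, 4, 5); releases (1, 0, 0), pool now (7, 4, 5)
  charlie: need (1, 1, 1) fits (7, 4, 5); releases (2, 2, 0), pool now (9, 6, 5)
  delta: need (6, 0, 1) fits (9, 6, 5); releases (3, 0, 1), pool now (12, 6, 6)


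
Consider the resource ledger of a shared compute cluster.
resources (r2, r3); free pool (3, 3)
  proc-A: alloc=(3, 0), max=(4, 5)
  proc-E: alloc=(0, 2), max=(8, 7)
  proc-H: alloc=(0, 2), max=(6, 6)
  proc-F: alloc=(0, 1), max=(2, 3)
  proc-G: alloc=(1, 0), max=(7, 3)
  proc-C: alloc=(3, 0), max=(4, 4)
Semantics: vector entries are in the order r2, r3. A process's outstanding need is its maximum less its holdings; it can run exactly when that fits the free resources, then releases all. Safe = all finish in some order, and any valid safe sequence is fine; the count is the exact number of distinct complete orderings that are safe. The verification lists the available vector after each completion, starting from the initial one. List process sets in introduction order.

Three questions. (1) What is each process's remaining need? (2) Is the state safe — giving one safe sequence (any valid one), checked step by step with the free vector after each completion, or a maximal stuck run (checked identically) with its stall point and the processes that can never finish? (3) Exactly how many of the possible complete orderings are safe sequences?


(1) Need matrix, components ordered r2, r3:
  proc-A: (1, 5)
  proc-E: (8, 5)
  proc-H: (6, 4)
  proc-F: (2, 2)
  proc-G: (6, 3)
  proc-C: (1, 4)
(2) SAFE. One safe sequence: proc-F, proc-C, proc-G, proc-H, proc-A, proc-E.
Key observation: the first exact fit in this order is proc-C — it needs (1, 4) with (3, 4) free, meeting a requested resource to the last unit.
Check, step by step:
  pool = (3, 3)
  run proc-F (needs (2, 2), free (3, 3)); after release of (0, 1) the pool is (3, 4)
  run proc-C (needs (1, 4), free (3, 4)); after release of (3, 0) the pool is (6, 4)
  run proc-G (needs (6, 3), free (6, 4)); after release of (1, 0) the pool is (7, 4)
  run proc-H (needs (6, 4), free (7, 4)); after release of (0, 2) the pool is (7, 6)
  run proc-A (needs (1, 5), free (7, 6)); after release of (3, 0) the pool is (10, 6)
  run proc-E (needs (8, 5), free (10, 6)); after release of (0, 2) the pool is (10, 8)
(3) The exact count: 4 of the possible complete orderings are safe sequences.


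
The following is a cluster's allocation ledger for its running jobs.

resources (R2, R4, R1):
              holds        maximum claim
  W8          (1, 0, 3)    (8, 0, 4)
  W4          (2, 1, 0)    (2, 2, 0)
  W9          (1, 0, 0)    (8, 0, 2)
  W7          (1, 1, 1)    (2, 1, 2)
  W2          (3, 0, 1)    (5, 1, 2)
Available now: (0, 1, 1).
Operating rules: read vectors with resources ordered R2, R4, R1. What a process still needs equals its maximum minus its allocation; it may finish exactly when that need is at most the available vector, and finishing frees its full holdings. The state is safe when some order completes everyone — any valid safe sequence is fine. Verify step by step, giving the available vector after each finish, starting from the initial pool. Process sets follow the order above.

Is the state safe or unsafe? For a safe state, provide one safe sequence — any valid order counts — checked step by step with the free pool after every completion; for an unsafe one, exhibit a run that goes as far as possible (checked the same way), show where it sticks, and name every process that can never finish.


The state is UNSAFE.
Key observation: the pool after W4, W2, W7 is (6, 3, 3); every surviving request exceeds it in R2, so progress ends there.
Going as far as possible: W4, W2, W7; after that, nothing fits. Walking it through:
  pool = (0, 1, 1)
  W4 needs (0, 1, 0) <= (0, 1, 1) -> finishes; pool += (2, 1, 0) = (2, 2, 1)
  W2 needs (2, 1, 1) <= (2, 2, 1) -> finishes; pool += (3, 0, 1) = (5, 2, 2)
  W7 needs (1, 0, 1) <= (5, 2, 2) -> finishes; pool += (1, 1, 1) = (6, 3, 3)
  W8 still needs (7, 0, 1) but only (6, 3, 3) is free — short on R2
  W9 still needs (7, 0, 2) but only (6, 3, 3) is free — short on R2
Permanently blocked: W8 and W9.


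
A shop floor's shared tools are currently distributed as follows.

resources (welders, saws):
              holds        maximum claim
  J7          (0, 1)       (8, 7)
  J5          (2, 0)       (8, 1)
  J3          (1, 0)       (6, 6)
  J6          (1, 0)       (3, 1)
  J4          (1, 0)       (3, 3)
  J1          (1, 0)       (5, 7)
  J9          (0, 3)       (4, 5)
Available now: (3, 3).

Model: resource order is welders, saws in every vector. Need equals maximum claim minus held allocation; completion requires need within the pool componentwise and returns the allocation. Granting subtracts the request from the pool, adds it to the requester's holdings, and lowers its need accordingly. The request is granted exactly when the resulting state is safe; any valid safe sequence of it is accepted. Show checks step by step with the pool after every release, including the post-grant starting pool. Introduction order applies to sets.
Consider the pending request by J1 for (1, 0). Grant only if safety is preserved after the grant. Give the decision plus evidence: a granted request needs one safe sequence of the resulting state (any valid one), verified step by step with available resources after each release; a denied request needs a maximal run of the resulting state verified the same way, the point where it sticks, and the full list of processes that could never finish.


DENY — the pretend-granted state is unsafe.
Key observation: after J4, J6, J9 the pool peaks at (4, 6), and each blocked process is short somewhere: J7 on welders; J5 on welders; J3 on welders; J1 on saws.
On the post-grant state, J4, J6, J9 is a maximal run — nothing extends it. Step-by-step check:
  pool = (2, 3)
  J4: need (2, 3) fits (2, 3); releases (1, 0), pool now (3, 3)
  J6: need (2, 1) fits (3, 3); releases (1, 0), pool now (4, 3)
  J9: need (4, 2) fits (4, 3); releases (0, 3), pool now (4, 6)
  J7 cannot run: need (8, 6) vs free (4, 6) (insufficient welders)
  J5 cannot run: need (6, 1) vs free (4, 6) (insufficient welders)
  J3 cannot run: need (5, 6) vs free (4, 6) (insufficient welders)
  J1 cannot run: need (3, 7) vs free (4, 6) (insufficient saws)
Had the request been granted, J7, J5, J3 and J1 could never finish.


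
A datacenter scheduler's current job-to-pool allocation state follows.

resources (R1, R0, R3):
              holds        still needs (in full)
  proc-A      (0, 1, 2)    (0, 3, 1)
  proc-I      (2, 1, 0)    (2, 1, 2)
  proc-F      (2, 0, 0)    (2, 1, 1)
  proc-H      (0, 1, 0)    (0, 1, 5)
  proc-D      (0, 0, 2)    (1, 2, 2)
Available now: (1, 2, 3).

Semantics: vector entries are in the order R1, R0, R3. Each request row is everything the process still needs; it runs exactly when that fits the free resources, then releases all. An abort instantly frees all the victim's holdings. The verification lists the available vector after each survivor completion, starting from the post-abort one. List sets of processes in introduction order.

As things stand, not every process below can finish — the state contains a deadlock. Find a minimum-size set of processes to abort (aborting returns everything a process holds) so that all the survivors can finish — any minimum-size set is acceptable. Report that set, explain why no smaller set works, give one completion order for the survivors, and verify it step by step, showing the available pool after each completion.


Minimum abort set: proc-I.
Key observation: the deadlocked proc-F becomes finishable only because proc-I released (2, 1, 0); it completes at step 1 below.
No smaller set exists: with zero aborts the deadlock remains.
Survivors finish in the order: proc-F, proc-D, proc-A, proc-H. Check, step by step (pool after the aborts first):
  pool = (3, 3, 3)
  proc-F needs (2, 1, 1) <= (3, 3, 3) -> finishes; pool += (2, 0, 0) = (5, 3, 3)
  proc-D needs (1, 2, 2) <= (5, 3, 3) -> finishes; pool += (0, 0, 2) = (5, 3, 5)
  proc-A needs (0, 3, 1) <= (5, 3, 5) -> finishes; pool += (0, 1, 2) = (5, 4, 7)
  proc-H needs (0, 1, 5) <= (5, 4, 7) -> finishes; pool += (0, 1, 0) = (5, 5, 7)


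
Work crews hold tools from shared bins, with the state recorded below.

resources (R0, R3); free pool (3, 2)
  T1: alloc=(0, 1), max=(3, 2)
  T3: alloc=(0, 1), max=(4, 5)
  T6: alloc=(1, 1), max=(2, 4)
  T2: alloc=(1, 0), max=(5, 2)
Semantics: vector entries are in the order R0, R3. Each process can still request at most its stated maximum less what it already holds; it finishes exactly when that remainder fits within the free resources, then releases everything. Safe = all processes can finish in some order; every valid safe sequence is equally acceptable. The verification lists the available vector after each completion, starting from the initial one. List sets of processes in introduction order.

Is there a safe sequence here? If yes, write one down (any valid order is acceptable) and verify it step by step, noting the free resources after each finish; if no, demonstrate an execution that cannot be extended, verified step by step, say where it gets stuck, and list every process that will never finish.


The state is SAFE; one workable sequence: T1, T6, T2, T3.
Key observation: at T1 the run first touches a limit — (3, 1) against (3, 2), exact on a resource it actually requests.
Verifying each step:
  pool = (3, 2)
  T1: need (3, 1) fits (3, 2); releases (0, 1), pool now (3, 3)
  T6: need (1, 3) fits (3, 3); releases (1, 1), pool now (4, 4)
  T2: need (4, 2) fits (4, 4); releases (1, 0), pool now (5, 4)
  T3: need (4, 4) fits (5, 4); releases (0, 1), pool now (5, 5)


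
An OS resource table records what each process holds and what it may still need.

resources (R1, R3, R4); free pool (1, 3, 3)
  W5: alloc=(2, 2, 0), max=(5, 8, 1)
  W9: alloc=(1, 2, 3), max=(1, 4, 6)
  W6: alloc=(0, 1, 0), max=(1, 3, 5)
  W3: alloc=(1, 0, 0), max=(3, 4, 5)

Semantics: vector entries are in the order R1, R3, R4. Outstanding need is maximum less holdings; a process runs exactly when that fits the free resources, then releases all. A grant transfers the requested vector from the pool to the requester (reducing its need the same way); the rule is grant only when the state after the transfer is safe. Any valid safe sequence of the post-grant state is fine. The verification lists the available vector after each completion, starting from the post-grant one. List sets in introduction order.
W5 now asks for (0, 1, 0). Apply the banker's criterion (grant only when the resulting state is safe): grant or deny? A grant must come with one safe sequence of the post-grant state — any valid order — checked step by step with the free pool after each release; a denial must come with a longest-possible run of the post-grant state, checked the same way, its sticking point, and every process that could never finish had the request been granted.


GRANT — the state after the grant stays safe, e.g. via W9, W3, W6, W5.
Key observation: post-grant, (1, 2, 3) remains, and an order beginning with W9 completes everyone.
Verifying the post-grant state step by step:
  pool = (1, 2, 3)
  run W9 (needs (0, 2, 3), free (1, 2, 3)); after release of (1, 2, 3) the pool is (2, 4, 6)
  run W3 (needs (2, 4, 5), free (2, 4, 6)); after release of (1, 0, 0) the pool is (3, 4, 6)
  run W6 (needs (1, 2, 5), free (3, 4, 6)); after release of (0, 1, 0) the pool is (3, 5, 6)
  run W5 (needs (3, 5, 1), free (3, 5, 6)); after release of (2, 3, 0) the pool is (5, 8, 6)


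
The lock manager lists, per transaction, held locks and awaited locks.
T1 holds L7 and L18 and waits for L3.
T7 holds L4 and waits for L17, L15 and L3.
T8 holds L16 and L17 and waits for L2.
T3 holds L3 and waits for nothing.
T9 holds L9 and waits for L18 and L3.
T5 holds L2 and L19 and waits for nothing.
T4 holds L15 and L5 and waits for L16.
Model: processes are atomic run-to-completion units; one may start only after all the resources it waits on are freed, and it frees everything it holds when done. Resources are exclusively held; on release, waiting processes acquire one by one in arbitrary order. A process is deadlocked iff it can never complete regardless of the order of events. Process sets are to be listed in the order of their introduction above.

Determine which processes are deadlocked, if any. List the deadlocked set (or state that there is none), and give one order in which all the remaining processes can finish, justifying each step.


The deadlocked set is empty.
Key observation: the wait relation is loop-free; peeling off processes with no waits unwinds the whole state.
The rest can finish in the order T3, T5, T1, T8, T4, T9, T7.
Step-by-step check:
  T3: no waits; runs immediately, freeing L3
  T5: no waits; runs immediately, freeing L2 and L19
  T1 waits on L3 — all released -> runs and releases L7 and L18
  T8 waits on L2 — all released -> runs and releases L16 and L17
  T4 waits on L16 — all released -> runs and releases L15 and L5
  T9 waits on L18 and L3 — all released -> runs and releases L9
  T7 waits on L17, L15 and L3 — all released -> runs and releases L4


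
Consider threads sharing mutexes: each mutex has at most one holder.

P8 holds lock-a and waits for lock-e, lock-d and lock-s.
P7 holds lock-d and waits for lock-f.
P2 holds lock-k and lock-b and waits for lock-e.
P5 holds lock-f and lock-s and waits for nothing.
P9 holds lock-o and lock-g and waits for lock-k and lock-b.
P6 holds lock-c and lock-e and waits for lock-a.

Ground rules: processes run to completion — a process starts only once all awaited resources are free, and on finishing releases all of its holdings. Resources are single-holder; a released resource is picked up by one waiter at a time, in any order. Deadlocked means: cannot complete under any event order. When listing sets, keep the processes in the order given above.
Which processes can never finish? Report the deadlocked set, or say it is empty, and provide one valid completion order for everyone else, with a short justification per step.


The deadlocked set is P8, P2, P9 and P6.
Key observation: the knot is the closed ring of waits P8 -> P6 -> P8; P2 and P9 wait into the deadlock from upstream.
The rest can finish in the order P5, P7.
Step-by-step check:
  P5 waits on nothing -> runs at once and releases lock-f and lock-s
  P7: everything it awaited (lock-f) is free; runs, freeing lock-d


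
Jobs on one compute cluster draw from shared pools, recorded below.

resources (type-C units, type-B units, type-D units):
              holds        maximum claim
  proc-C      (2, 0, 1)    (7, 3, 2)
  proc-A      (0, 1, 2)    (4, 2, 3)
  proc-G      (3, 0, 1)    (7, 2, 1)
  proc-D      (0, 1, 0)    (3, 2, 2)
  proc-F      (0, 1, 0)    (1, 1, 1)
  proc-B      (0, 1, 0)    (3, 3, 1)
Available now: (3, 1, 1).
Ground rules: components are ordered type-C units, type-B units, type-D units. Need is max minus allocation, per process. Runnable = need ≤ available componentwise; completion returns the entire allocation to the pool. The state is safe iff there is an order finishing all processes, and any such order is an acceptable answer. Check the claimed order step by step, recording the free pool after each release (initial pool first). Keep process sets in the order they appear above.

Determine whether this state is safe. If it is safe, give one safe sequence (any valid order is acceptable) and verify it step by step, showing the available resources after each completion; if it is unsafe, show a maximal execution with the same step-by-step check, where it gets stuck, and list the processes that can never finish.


UNSAFE — no complete ordering exists.
Key observation: after proc-F, proc-B the pool peaks at (3, 3, 1), and each blocked process is short somewhere: proc-C on type-C units; proc-A on type-C units; proc-G on type-C units; proc-D on type-D units.
Going as far as possible: proc-F, proc-B; after that, nothing fits. Check, step by step:
  pool = (3, 1, 1)
  proc-F needs (1, 0, 1) <= (3, 1, 1) -> finishes; pool += (0, 1, 0) = (3, 2, 1)
  proc-B needs (3, 2, 1) <= (3, 2, 1) -> finishes; pool += (0, 1, 0) = (3, 3, 1)
  proc-C still needs (5, 3, 1) but only (3, 3, 1) is free — short on type-C units
  proc-A still needs (4, 1, 1) but only (3, 3, 1) is free — short on type-C units
  proc-G still needs (4, 2, 0) but only (3, 3, 1) is free — short on type-C units
  proc-D still needs (3, 1, 2) but only (3, 3, 1) is free — short on type-D units
Permanently blocked: proc-C, proc-A, proc-G and proc-D.


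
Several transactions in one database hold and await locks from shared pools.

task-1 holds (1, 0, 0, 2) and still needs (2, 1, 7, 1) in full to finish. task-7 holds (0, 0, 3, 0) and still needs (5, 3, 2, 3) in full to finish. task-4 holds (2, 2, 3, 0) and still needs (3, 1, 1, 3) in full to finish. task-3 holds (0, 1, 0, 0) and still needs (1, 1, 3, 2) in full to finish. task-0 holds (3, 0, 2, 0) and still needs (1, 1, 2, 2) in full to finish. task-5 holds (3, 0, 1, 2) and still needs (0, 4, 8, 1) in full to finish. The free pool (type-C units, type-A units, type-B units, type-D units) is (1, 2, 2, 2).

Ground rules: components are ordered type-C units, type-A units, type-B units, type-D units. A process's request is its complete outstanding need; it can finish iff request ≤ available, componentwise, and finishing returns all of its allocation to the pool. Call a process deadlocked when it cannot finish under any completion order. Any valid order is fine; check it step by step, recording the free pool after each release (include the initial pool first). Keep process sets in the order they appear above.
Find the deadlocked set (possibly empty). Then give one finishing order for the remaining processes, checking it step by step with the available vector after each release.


Deadlocked set: task-1, task-7, task-4 and task-5.
Key observation: after task-0, task-3 the pool peaks at (4, 3, 4, 2), and each blocked process is short somewhere: task-1 on type-B units; task-7 on type-C units, type-D units; task-4 on type-D units; task-5 on type-A units, type-B units.
The rest can finish in the order task-0, task-3. Walking it through:
  pool = (1, 2, 2, 2)
  task-0: need (1, 1, 2, 2) fits (1, 2, 2, 2); releases (3, 0, 2, 0), pool now (4, 2, 4, 2)
  task-3: need (1, 1, 3, 2) fits (4, 2, 4, 2); releases (0, 1, 0, 0), pool now (4, 3, 4, 2)
The blocked processes can never fit:
  task-1 cannot run: need (2, 1, 7, 1) vs free (4, 3, 4, 2) (insufficient type-B units)
  task-7 cannot run: need (5, 3, 2, 3) vs free (4, 3, 4, 2) (insufficient type-C units and type-D units)
  task-4 cannot run: need (3, 1, 1, 3) vs free (4, 3, 4, 2) (insufficient type-D units)
  task-5 cannot run: need (0, 4, 8, 1) vs free (4, 3, 4, 2) (insufficient type-A units and type-B units)


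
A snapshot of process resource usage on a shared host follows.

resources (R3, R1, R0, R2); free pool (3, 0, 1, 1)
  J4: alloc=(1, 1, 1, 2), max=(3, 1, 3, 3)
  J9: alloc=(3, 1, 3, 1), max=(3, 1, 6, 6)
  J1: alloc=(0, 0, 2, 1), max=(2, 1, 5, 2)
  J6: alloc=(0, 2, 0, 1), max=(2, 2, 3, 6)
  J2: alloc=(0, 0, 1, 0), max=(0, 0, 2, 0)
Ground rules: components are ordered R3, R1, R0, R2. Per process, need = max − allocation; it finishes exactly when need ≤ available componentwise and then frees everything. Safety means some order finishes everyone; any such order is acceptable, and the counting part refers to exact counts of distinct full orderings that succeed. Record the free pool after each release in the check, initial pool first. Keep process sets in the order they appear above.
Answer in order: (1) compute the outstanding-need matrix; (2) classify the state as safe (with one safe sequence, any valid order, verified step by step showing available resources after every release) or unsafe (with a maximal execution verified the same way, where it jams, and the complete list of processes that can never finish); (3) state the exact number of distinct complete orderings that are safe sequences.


(1) Remaining need (order R3, R1, R0, R2):
  J4: (2, 0, 2, 1)
  J9: (0, 0, 3, 5)
  J1: (2, 1, 3, 1)
  J6: (2, 0, 3, 5)
  J2: (0, 0, 1, 0)
(2) UNSAFE — no complete ordering exists.
Key observation: no order helps: past J2, J4, J1, the free pool tops out at (4, 1, 5, 4), below what each blocked process needs in R2.
Going as far as possible: J2, J4, J1; after that, nothing fits. Verifying each step:
  pool = (3, 0, 1, 1)
  run J2 (needs (0, 0, 1, 0), free (3, 0, 1, 1)); after release of (0, 0, 1, 0) the pool is (3, 0, 2, 1)
  run J4 (needs (2, 0, 2, 1), free (3, 0, 2, 1)); after release of (1, 1, 1, 2) the pool is (4, 1, 3, 3)
  run J1 (needs (2, 1, 3, 1), free (4, 1, 3, 3)); after release of (0, 0, 2, 1) the pool is (4, 1, 5, 4)
  blocked: J9 wants (0, 0, 3, 5), pool (4, 1, 5, 4) — not enough R2
  blocked: J6 wants (2, 0, 3, 5), pool (4, 1, 5, 4) — not enough R2
Never able to finish: J9 and J6.
(3) Precisely 0 of the possible complete orderings are safe sequences.


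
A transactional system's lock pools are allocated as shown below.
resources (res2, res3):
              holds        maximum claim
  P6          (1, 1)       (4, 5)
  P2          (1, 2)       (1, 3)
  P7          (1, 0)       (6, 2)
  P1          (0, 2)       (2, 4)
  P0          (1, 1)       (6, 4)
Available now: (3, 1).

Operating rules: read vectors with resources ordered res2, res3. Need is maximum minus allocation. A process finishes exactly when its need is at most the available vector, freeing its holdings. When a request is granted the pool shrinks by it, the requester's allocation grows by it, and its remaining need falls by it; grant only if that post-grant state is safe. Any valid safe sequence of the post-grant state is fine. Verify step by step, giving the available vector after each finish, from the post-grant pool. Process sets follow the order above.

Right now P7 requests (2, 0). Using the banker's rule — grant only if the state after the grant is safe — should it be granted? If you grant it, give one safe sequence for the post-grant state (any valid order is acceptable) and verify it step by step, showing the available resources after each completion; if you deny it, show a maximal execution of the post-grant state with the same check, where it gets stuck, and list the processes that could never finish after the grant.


DENY — the pretend-granted state is unsafe.
Key observation: no order helps: past P2, P1, the free pool tops out at (2, 5), below what each blocked process needs in res2.
Pretend the grant happened; the run P2, P1 goes as far as possible. Check, step by step:
  pool = (1, 1)
  run P2 (needs (0, 1), free (1, 1)); after release of (1, 2) the pool is (2, 3)
  run P1 (needs (2, 2), free (2, 3)); after release of (0, 2) the pool is (2, 5)
  P6 still needs (3, 4) but only (2, 5) is free — short on res2
  P7 still needs (3, 2) but only (2, 5) is free — short on res2
  P0 still needs (5, 3) but only (2, 5) is free — short on res2
Had the request been granted, P6, P7 and P0 could never finish.


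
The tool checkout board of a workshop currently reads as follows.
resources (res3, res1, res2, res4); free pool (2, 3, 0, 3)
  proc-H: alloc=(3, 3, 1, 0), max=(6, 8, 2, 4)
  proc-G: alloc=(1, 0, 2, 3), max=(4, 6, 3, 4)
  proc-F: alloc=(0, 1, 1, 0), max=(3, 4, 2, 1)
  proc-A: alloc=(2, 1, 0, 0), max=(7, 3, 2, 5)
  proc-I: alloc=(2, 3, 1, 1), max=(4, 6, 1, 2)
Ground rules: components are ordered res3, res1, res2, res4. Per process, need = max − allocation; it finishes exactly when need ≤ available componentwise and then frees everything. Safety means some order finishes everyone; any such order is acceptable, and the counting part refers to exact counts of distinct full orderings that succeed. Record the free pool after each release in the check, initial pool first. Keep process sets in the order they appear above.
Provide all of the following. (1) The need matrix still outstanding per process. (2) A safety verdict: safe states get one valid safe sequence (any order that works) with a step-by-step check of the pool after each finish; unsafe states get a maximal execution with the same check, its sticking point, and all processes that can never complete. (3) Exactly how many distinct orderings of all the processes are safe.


(1) Remaining need (order res3, res1, res2, res4):
  proc-H: (3, 5, 1, 4)
  proc-G: (3, 6, 1, 1)
  proc-F: (3, 3, 1, 1)
  proc-A: (5, 2, 2, 5)
  proc-I: (2, 3, 0, 1)
(2) SAFE. One safe sequence: proc-I, proc-F, proc-H, proc-G, proc-A.
Key observation: proc-I marks the first exact bind of the order: its need (2, 3, 0, 1) fits the free (2, 3, 0, 3) with zero slack on a requested resource.
Verifying each step:
  pool = (2, 3, 0, 3)
  run proc-I (needs (2, 3, 0, 1), free (2, 3, 0, 3)); after release of (2, 3, 1, 1) the pool is (4, 6, 1, 4)
  run proc-F (needs (3, 3, 1, 1), free (4, 6, 1, 4)); after release of (0, 1, 1, 0) the pool is (4, 7, 2, 4)
  run proc-H (needs (3, 5, 1, 4), free (4, 7, 2, 4)); after release of (3, 3, 1, 0) the pool is (7, 10, 3, 4)
  run proc-G (needs (3, 6, 1, 1), free (7, 10, 3, 4)); after release of (1, 0, 2, 3) the pool is (8, 10, 5, 7)
  run proc-A (needs (5, 2, 2, 5), free (8, 10, 5, 7)); after release of (2, 1, 0, 0) the pool is (10, 11, 5, 7)
(3) Precisely 12 of the possible complete orderings are safe sequences.


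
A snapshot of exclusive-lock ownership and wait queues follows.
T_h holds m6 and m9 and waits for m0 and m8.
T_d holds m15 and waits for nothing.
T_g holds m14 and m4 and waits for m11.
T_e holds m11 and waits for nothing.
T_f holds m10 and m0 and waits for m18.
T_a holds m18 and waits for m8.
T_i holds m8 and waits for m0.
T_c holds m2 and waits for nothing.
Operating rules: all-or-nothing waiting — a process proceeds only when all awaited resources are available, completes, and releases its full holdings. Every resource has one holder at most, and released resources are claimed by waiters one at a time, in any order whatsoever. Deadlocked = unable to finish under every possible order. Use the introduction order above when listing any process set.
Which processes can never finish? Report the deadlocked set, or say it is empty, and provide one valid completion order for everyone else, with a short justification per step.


The deadlocked set is T_h, T_f, T_a and T_i.
Key observation: the knot is the closed ring of waits T_f -> T_a -> T_i -> T_f; T_h waits into the deadlock from upstream.
One completion order for the rest: T_d, T_e, T_g, T_c.
Walking it through:
  run T_d (it waits on nothing); releases m15
  run T_e (it waits on nothing); releases m11
  run T_g (all its waits — m11 — are resolved); releases m14 and m4
  run T_c (it waits on nothing); releases m2


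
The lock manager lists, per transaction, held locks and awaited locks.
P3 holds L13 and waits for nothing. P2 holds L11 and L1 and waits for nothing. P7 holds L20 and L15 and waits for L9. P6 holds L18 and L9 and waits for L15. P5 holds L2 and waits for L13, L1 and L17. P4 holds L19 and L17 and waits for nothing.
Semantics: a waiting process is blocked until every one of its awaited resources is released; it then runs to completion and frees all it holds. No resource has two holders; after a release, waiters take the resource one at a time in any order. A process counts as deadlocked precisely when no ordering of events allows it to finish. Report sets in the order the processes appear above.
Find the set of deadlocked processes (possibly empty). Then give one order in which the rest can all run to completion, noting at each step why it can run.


Deadlocked: P7 and P6.
Key observation: nobody on the ring P7 -> P6 -> P7 can start until another member finishes, which never happens; no other process is dragged down with it.
One completion order for the rest: P3, P2, P4, P5.
Step-by-step check:
  run P3 (it waits on nothing); releases L13
  run P2 (it waits on nothing); releases L11 and L1
  run P4 (it waits on nothing); releases L19 and L17
  run P5 (all its waits — L13, L1 and L17 — are resolved); releases L2


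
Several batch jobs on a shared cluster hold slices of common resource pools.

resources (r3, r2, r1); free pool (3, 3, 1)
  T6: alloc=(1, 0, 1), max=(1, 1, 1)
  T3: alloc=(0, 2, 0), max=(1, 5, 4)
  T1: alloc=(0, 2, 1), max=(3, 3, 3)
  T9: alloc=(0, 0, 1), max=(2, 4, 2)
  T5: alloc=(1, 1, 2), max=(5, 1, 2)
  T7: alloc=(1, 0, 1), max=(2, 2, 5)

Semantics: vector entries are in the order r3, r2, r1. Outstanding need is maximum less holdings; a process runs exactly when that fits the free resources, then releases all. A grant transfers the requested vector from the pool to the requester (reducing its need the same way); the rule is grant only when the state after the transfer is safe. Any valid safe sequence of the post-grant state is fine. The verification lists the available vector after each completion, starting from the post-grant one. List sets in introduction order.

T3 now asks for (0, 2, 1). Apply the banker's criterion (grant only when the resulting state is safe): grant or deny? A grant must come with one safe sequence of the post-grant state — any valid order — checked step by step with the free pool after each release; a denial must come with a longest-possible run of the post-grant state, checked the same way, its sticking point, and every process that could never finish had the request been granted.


GRANT — the state after the grant stays safe, e.g. via T6, T5, T3, T9, T7, T1.
Key observation: after the grant the pool drops to (3, 1, 0), which still lets T6 finish first and unwind the rest.
Step-by-step check of the post-grant state:
  pool = (3, 1, 0)
  T6 needs (0, 1, 0) <= (3, 1, 0) -> finishes; pool += (1, 0, 1) = (4, 1, 1)
  T5 needs (4, 0, 0) <= (4, 1, 1) -> finishes; pool += (1, 1, 2) = (5, 2, 3)
  T3 needs (1, 1, 3) <= (5, 2, 3) -> finishes; pool += (0, 4, 1) = (5, 6, 4)
  T9 needs (2, 4, 1) <= (5, 6, 4) -> finishes; pool += (0, 0, 1) = (5, 6, 5)
  T7 needs (1, 2, 4) <= (5, 6, 5) -> finishes; pool += (1, 0, 1) = (6, 6, 6)
  T1 needs (3, 1, 2) <= (6, 6, 6) -> finishes; pool += (0, 2, 1) = (6, 8, 7)
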